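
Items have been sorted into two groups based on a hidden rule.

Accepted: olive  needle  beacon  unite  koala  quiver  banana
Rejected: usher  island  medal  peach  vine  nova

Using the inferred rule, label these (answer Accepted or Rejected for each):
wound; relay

All 'Accepted' examples share one property — has ≥ 3 vowels — and every 'Rejected' example lacks it.
wound: 2 vowels, does not fit → Rejected.
relay: 2 vowels, does not fit → Rejected.

Rejected, Rejected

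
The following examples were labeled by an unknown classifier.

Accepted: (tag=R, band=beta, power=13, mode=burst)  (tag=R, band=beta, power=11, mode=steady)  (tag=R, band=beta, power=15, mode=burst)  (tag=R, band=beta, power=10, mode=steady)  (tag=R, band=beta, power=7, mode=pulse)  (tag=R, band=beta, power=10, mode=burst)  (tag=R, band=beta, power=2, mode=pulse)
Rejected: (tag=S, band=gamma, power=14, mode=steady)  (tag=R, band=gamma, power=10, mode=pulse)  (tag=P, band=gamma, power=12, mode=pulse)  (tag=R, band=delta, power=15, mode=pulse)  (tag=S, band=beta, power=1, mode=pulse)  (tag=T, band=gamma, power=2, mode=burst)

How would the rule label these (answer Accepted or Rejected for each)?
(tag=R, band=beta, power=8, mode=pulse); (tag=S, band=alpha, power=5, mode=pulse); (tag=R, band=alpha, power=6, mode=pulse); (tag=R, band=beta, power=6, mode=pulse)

The classifier is using: tag is R AND band is beta.

Accepted, Rejected, Rejected, Accepted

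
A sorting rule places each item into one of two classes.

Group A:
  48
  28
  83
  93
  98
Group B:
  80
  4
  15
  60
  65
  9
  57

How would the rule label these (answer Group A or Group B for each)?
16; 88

Comparing the two groups points to one rule — ≡ 3 (mod 5).

Group B, Group A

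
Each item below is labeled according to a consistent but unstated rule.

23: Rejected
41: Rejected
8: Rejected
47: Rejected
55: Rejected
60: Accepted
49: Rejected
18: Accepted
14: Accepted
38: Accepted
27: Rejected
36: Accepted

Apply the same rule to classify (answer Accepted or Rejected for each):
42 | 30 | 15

Accepted, Accepted, Rejected

'Accepted' ⟺ even AND at least 14.
42: Accepted (42 is even, 42 ≥ 14). 30: Accepted (30 is even, 30 ≥ 14). 15: Rejected (15 is odd, 15 ≥ 14).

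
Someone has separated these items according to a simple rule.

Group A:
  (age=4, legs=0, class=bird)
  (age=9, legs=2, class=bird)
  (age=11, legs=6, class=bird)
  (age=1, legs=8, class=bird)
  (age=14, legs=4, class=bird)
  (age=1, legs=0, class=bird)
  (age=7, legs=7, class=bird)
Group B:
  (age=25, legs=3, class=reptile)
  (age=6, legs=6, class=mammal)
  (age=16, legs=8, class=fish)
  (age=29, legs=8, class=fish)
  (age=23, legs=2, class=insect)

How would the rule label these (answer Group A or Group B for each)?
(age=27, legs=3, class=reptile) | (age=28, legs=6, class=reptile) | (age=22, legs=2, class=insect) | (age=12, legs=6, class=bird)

Rule: class is bird. This holds for each 'Group A' example and fails for each 'Group B' one.
(age=27, legs=3, class=reptile): Group B (class is reptile).
(age=28, legs=6, class=reptile): Group B (class is reptile).
(age=22, legs=2, class=insect): Group B (class is insect).
(age=12, legs=6, class=bird): Group A (class is bird).

Group B, Group B, Group B, Group A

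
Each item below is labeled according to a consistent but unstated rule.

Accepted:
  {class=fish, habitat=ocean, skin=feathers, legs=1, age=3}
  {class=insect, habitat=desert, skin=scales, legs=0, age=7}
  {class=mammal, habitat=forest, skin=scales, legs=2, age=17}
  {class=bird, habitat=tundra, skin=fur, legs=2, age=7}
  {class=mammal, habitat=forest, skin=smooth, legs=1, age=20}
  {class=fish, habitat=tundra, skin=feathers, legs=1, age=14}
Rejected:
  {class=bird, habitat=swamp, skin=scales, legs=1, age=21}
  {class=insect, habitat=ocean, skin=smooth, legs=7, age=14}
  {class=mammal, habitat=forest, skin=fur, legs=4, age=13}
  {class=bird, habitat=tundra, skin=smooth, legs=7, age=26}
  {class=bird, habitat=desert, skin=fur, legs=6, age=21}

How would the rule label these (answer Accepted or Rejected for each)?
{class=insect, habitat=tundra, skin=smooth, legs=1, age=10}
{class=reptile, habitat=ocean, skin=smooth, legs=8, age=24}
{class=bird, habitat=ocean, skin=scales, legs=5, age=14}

Accepted, Rejected, Rejected

The rule appears to be: legs ≤ 2 AND age ≤ 20.
{class=insect, habitat=tundra, skin=smooth, legs=1, age=10}: legs = 1, age = 10, satisfies this → Accepted.
{class=reptile, habitat=ocean, skin=smooth, legs=8, age=24}: legs = 8, age = 24, does not satisfy this → Rejected.
{class=bird, habitat=ocean, skin=scales, legs=5, age=14}: legs = 5, age = 14, does not satisfy this → Rejected.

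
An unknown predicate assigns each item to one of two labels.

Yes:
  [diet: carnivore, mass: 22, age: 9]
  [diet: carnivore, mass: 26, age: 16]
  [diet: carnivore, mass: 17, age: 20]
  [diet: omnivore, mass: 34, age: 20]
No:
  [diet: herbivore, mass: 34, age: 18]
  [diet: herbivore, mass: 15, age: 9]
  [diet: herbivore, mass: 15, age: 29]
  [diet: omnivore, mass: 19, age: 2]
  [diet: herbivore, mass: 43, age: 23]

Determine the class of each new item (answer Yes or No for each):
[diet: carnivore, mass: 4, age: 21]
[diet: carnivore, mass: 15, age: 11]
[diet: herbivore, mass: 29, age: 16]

Yes, Yes, No

The simplest hypothesis consistent with all the labels is: diet is carnivore OR age = 20.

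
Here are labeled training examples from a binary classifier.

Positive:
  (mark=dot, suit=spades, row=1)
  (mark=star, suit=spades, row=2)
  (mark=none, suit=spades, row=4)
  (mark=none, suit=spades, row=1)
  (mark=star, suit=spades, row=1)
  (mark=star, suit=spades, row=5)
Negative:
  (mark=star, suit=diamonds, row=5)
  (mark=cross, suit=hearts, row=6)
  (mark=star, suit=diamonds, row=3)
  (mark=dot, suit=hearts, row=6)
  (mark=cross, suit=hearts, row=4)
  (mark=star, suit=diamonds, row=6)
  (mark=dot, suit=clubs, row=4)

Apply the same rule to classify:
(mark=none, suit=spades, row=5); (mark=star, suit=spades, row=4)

The distinguishing property — suit is spades — holds for all the 'Positive' cases and none of the 'Negative' cases.
(mark=none, suit=spades, row=5): Positive (suit is spades).
(mark=star, suit=spades, row=4): Positive (suit is spades).

Positive, Positive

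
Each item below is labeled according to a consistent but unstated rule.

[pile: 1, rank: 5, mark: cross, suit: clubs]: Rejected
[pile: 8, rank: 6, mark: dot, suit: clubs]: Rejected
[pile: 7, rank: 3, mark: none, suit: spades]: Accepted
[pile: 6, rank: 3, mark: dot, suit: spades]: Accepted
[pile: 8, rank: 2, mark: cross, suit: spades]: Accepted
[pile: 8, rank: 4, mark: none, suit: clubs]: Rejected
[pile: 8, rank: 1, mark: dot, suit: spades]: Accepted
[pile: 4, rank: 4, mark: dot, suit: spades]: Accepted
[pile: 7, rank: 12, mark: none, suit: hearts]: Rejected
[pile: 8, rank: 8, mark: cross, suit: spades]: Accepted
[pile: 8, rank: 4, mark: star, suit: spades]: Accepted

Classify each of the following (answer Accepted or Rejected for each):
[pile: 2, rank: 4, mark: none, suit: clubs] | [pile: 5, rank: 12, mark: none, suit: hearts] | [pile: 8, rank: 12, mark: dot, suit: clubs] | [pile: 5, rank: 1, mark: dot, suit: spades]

Rejected, Rejected, Rejected, Accepted

Every 'Accepted' example satisfies: suit is spades. None of the 'Rejected' examples do.
[pile: 2, rank: 4, mark: none, suit: clubs]: suit is clubs, does not pass → Rejected.
[pile: 5, rank: 12, mark: none, suit: hearts]: suit is hearts, does not pass → Rejected.
[pile: 8, rank: 12, mark: dot, suit: clubs]: suit is clubs, does not pass → Rejected.
[pile: 5, rank: 1, mark: dot, suit: spades]: suit is spades, matches → Accepted.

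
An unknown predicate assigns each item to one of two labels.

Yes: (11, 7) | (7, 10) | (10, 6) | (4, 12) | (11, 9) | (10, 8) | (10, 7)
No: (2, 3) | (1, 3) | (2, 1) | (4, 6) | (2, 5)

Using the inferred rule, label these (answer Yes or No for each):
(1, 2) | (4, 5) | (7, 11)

A rule that fits every label: sum ≥ 16 — true of each 'Yes' example, false of each 'No' one.
(1, 2): No (1+2 = 3). (4, 5): No (4+5 = 9). (7, 11): Yes (7+11 = 18).

No, No, Yes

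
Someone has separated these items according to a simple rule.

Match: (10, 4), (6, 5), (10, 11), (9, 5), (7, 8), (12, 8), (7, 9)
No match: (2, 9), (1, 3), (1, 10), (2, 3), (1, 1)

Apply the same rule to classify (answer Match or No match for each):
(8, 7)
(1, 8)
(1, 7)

Match, No match, No match

The pattern is that an item is 'Match' exactly when: first ≥ 3.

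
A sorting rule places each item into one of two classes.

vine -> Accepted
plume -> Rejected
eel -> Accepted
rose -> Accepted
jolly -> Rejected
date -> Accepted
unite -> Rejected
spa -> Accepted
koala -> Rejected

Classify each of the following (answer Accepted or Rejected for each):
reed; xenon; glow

'Accepted' ⟺ length ≤ 4.
Accepted: reed, since length 4.
Rejected: xenon, since length 5.
Accepted: glow, since length 4.

Accepted, Rejected, Accepted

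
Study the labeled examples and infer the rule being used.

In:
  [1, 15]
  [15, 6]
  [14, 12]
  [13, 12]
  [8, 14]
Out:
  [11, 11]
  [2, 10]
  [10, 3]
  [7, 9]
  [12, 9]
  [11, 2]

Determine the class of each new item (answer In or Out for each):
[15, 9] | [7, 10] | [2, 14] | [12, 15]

In, Out, In, In

One predicate separates the groups cleanly: max ≥ 13.
[15, 9]: max 15 — checks out, so In.
[7, 10]: max 10 — does not pass, so Out.
[2, 14]: max 14 — checks out, so In.
[12, 15]: max 15 — checks out, so In.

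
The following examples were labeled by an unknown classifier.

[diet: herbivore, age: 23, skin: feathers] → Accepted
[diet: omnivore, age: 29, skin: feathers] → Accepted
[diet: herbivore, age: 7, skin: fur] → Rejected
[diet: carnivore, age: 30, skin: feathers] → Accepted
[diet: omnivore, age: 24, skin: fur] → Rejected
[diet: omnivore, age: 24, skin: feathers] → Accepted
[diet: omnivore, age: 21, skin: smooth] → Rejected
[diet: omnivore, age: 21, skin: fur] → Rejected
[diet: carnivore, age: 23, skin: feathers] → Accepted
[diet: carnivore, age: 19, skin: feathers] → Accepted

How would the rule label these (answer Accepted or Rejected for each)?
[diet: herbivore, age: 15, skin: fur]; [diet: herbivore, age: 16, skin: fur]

Rejected, Rejected

Checking candidate rules against both groups, what survives is: skin is feathers.
[diet: herbivore, age: 15, skin: fur]: skin is fur, fails this test → Rejected. [diet: herbivore, age: 16, skin: fur]: skin is fur, fails this test → Rejected.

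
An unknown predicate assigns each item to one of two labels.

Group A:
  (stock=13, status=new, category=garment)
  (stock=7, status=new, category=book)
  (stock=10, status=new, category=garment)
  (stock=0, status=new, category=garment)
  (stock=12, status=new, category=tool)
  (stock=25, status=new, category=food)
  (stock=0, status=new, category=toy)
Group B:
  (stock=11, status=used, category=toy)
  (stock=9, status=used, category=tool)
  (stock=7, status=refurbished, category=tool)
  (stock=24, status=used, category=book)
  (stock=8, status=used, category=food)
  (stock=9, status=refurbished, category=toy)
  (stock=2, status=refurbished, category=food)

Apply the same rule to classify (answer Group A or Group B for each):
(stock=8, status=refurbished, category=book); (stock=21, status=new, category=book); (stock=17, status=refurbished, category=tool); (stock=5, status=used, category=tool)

Group B, Group A, Group B, Group B

Rule: status is new. This holds for each 'Group A' example and fails for each 'Group B' one.
Group B: (stock=8, status=refurbished, category=book), since status is refurbished. Group A: (stock=21, status=new, category=book), since status is new. Group B: (stock=17, status=refurbished, category=tool), since status is refurbished. Group B: (stock=5, status=used, category=tool), since status is used.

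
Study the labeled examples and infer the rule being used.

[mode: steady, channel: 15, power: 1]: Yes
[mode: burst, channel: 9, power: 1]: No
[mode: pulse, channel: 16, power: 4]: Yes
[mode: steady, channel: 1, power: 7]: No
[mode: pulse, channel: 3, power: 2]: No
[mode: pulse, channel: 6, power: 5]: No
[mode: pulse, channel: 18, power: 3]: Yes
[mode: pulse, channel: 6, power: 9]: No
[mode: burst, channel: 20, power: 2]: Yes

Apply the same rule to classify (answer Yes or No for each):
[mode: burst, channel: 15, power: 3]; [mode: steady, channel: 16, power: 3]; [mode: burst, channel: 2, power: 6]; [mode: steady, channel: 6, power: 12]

Yes, Yes, No, No

The classifier is using: channel ≥ 15.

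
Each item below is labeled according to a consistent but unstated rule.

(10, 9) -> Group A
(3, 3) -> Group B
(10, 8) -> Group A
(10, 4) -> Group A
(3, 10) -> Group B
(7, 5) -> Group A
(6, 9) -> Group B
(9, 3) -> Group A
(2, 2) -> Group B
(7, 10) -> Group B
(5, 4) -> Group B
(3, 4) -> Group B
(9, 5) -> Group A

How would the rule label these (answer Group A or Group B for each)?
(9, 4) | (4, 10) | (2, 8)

Group A, Group B, Group B

Every 'Group A' example satisfies: first > second AND sum ≥ 12. None of the 'Group B' examples do.
(9, 4): Group A (9 > 4, 9+4 = 13). (4, 10): Group B (4 < 10, 4+10 = 14). (2, 8): Group B (2 < 8, 2+8 = 10).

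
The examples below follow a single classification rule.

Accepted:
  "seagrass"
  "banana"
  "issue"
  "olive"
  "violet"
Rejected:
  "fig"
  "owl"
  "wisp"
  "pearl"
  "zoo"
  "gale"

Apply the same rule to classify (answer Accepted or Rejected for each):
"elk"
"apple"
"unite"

Rejected, Rejected, Accepted

'Accepted' ⟺ has ≥ 3 vowels.
"elk" — 1 vowel, hence Rejected. "apple" — 2 vowels, hence Rejected. "unite" — 3 vowels, hence Accepted.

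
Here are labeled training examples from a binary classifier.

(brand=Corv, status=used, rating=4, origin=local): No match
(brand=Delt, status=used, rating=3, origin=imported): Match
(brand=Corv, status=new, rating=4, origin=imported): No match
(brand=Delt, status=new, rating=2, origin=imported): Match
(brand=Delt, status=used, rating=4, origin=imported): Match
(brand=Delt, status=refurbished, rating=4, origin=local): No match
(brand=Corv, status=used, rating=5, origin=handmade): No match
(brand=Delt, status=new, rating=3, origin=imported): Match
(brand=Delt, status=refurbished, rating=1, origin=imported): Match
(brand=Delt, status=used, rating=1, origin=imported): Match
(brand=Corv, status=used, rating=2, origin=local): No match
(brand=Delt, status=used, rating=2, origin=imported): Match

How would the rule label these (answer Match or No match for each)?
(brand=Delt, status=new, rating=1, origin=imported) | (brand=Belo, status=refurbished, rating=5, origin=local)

Match, No match

A rule that fits every label: origin is imported AND brand is Delt — true of each 'Match' example, false of each 'No match' one.
(brand=Delt, status=new, rating=1, origin=imported): Match (origin is imported, brand is Delt).
(brand=Belo, status=refurbished, rating=5, origin=local): No match (origin is local, brand is Belo).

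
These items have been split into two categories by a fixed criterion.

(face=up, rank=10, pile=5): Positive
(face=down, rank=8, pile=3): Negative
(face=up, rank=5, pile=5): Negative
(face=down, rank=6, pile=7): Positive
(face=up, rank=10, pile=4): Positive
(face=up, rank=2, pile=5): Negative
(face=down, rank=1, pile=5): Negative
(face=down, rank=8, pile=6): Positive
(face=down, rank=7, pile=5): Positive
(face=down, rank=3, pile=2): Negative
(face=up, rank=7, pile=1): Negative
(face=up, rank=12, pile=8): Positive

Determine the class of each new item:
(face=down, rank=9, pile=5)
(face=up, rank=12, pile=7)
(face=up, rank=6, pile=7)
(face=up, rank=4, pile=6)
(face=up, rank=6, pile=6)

Positive, Positive, Positive, Negative, Positive

Rule: pile ≥ 4 AND rank ≥ 6. This holds for each 'Positive' example and fails for each 'Negative' one.
Positive: (face=down, rank=9, pile=5), since pile = 5, rank = 9.
Positive: (face=up, rank=12, pile=7), since pile = 7, rank = 12.
Positive: (face=up, rank=6, pile=7), since pile = 7, rank = 6.
Negative: (face=up, rank=4, pile=6), since pile = 6, rank = 4.
Positive: (face=up, rank=6, pile=6), since pile = 6, rank = 6.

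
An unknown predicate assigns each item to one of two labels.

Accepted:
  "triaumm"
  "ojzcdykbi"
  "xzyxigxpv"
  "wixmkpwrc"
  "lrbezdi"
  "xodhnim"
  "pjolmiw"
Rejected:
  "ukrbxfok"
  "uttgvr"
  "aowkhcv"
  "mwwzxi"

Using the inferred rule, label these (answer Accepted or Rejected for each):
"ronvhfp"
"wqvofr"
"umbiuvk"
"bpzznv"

The classifier is using: odd length AND contains 'i'.
Rejected: "ronvhfp", since length 7, no 'i'. Rejected: "wqvofr", since length 6, no 'i'. Accepted: "umbiuvk", since length 7, has 'i'. Rejected: "bpzznv", since length 6, no 'i'.

Rejected, Rejected, Accepted, Rejected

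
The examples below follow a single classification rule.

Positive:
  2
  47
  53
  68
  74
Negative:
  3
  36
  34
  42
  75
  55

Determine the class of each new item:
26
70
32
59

Positive, Negative, Positive, Positive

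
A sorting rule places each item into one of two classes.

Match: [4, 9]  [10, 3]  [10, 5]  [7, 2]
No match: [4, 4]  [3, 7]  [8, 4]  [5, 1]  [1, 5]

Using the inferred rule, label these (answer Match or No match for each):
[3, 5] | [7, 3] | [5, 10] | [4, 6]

A rule that fits every label: sum is odd — true of each 'Match' example, false of each 'No match' one.

No match, No match, Match, No match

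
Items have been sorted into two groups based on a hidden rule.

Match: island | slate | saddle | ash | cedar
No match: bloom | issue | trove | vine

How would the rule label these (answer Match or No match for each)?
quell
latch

Rule: contains 'a'. This holds for each 'Match' example and fails for each 'No match' one.
quell: No match (no 'a'). latch: Match (has 'a').

No match, Match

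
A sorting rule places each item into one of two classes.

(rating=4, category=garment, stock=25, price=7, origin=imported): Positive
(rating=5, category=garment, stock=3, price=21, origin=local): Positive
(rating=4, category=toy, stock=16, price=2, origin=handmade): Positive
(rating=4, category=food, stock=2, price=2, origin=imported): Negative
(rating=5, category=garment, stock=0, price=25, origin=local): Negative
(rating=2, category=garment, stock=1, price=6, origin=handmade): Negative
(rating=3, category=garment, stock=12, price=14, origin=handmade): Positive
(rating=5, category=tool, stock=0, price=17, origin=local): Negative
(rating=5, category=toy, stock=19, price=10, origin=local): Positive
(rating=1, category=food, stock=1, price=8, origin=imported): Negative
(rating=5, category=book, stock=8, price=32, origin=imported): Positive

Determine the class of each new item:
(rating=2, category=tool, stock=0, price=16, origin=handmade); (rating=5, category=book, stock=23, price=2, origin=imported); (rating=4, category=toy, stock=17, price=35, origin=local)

Negative, Positive, Positive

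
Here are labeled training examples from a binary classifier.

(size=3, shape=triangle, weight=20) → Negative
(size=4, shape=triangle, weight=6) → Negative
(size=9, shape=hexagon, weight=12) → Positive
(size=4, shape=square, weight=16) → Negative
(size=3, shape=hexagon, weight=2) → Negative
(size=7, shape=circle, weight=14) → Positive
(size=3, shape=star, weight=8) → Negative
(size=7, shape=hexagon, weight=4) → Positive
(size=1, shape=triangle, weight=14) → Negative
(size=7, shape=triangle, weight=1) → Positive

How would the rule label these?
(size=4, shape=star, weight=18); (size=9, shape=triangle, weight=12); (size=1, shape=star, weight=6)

Negative, Positive, Negative

Every 'Positive' example satisfies: size ≥ 7. None of the 'Negative' examples do.
(size=4, shape=star, weight=18): size = 4 — doesn't qualify, so Negative.
(size=9, shape=triangle, weight=12): size = 9 — passes, so Positive.
(size=1, shape=star, weight=6): size = 1 — doesn't qualify, so Negative.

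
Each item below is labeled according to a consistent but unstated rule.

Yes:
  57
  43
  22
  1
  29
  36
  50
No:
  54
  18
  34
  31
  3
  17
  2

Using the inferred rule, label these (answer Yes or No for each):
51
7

No, No

One predicate separates the groups cleanly: ≡ 1 (mod 7).
51 — 51 mod 7 = 2, hence No.
7 — 7 mod 7 = 0, hence No.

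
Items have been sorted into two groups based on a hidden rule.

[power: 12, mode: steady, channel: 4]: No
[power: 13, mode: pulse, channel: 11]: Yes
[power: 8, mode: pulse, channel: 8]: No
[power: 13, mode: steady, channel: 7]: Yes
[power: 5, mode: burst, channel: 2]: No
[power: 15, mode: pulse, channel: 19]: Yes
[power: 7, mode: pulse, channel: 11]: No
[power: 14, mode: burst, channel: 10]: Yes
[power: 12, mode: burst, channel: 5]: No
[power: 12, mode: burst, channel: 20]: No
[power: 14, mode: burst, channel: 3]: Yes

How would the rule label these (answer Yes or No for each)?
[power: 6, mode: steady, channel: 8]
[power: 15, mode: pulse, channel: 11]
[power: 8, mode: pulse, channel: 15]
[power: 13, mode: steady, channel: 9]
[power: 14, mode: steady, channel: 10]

No, Yes, No, Yes, Yes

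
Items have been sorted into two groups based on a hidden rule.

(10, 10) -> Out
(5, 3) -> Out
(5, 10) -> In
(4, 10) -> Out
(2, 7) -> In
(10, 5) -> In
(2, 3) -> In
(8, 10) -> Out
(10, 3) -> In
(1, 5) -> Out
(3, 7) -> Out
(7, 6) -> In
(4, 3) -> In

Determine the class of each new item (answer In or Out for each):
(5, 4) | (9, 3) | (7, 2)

All 'In' examples share one property — sum is odd — and every 'Out' example lacks it.
(5, 4) → 5+4 = 9 → In. (9, 3) → 9+3 = 12 → Out. (7, 2) → 7+2 = 9 → In.

In, Out, In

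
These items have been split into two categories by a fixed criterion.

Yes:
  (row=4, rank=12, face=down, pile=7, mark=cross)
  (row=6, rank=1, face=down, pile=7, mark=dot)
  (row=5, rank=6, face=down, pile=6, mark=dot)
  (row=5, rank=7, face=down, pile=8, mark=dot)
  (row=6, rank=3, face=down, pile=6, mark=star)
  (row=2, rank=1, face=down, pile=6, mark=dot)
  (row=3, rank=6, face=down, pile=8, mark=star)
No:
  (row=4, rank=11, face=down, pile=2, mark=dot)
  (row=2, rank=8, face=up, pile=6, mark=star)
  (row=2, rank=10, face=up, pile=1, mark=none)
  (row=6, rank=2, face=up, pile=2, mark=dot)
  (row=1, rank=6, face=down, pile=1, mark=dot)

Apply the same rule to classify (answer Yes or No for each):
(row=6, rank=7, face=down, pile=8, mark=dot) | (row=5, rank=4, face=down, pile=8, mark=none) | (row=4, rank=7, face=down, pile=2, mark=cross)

Yes, Yes, No

The classifier is using: face is down AND pile ≥ 6.
(row=6, rank=7, face=down, pile=8, mark=dot): face is down, pile = 8 — passes, so Yes. (row=5, rank=4, face=down, pile=8, mark=none): face is down, pile = 8 — passes, so Yes. (row=4, rank=7, face=down, pile=2, mark=cross): face is down, pile = 2 — does not pass, so No.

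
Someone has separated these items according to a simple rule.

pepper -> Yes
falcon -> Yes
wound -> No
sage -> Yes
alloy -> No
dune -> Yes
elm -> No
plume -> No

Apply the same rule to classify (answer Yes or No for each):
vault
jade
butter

No, Yes, Yes

The classifier is using: even length.
No: vault, since length 5.
Yes: jade, since length 4.
Yes: butter, since length 6.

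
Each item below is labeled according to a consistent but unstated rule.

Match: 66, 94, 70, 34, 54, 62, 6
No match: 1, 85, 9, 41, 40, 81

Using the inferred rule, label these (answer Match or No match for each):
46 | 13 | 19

The distinguishing property — ≡ 2 (mod 4) — holds for all the 'Match' cases and none of the 'No match' cases.
46: 46 mod 4 = 2 — matches, so Match.
13: 13 mod 4 = 1 — doesn't match, so No match.
19: 19 mod 4 = 3 — doesn't match, so No match.

Match, No match, No match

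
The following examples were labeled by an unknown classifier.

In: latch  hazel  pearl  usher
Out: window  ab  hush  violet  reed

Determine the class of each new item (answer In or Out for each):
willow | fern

Out, Out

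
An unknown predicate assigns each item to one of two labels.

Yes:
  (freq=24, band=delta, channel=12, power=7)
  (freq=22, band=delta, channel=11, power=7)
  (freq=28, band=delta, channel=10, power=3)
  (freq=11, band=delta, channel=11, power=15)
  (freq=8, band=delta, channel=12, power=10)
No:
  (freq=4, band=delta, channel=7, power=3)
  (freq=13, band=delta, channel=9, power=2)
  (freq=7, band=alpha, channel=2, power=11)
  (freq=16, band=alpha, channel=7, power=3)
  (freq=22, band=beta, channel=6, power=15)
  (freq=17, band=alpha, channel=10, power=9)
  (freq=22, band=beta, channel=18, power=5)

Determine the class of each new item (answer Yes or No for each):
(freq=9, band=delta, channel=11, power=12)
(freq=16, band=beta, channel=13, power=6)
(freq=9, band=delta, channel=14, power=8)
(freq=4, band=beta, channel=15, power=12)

'Yes' ⟺ band is delta AND channel ≥ 10.
Yes: (freq=9, band=delta, channel=11, power=12), since band is delta, channel = 11.
No: (freq=16, band=beta, channel=13, power=6), since band is beta, channel = 13.
Yes: (freq=9, band=delta, channel=14, power=8), since band is delta, channel = 14.
No: (freq=4, band=beta, channel=15, power=12), since band is beta, channel = 15.

Yes, No, Yes, No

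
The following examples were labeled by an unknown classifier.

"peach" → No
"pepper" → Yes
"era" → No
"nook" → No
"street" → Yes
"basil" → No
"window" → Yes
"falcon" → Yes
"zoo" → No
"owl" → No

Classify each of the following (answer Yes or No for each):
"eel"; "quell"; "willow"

One predicate separates the groups cleanly: length 6.
"eel" → length 3 → No. "quell" → length 5 → No. "willow" → length 6 → Yes.

No, No, Yes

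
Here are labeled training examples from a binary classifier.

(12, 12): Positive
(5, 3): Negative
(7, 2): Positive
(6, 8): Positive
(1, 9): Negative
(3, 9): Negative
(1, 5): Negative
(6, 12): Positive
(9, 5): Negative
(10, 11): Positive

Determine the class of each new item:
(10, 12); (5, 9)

Positive, Negative

'Positive' ⟺ product is even.
(10, 12): 10·12 = 120, fits → Positive.
(5, 9): 5·9 = 45, fails this test → Negative.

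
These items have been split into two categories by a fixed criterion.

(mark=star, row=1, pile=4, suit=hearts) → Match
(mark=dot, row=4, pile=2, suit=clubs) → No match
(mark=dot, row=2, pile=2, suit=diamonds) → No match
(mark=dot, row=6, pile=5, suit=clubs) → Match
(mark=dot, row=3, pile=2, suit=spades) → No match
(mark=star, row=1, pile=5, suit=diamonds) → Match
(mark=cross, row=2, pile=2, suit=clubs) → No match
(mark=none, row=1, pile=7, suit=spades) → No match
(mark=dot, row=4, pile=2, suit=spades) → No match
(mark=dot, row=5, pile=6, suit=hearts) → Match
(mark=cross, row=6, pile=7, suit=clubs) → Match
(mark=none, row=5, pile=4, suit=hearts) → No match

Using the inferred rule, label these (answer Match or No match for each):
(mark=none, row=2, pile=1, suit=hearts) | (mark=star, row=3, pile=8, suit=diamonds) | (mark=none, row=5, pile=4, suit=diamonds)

No match, Match, No match

The simplest hypothesis consistent with all the labels is: mark is not none AND pile ≥ 4.
(mark=none, row=2, pile=1, suit=hearts): No match (mark is none, pile = 1).
(mark=star, row=3, pile=8, suit=diamonds): Match (mark is star, pile = 8).
(mark=none, row=5, pile=4, suit=diamonds): No match (mark is none, pile = 4).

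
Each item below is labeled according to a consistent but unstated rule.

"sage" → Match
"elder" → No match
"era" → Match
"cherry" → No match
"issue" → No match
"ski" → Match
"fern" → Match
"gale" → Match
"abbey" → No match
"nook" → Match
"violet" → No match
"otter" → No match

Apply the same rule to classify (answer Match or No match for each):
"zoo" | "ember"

Match, No match

A rule that fits every label: length ≤ 4 — true of each 'Match' example, false of each 'No match' one.
Match: "zoo", since length 3.
No match: "ember", since length 5.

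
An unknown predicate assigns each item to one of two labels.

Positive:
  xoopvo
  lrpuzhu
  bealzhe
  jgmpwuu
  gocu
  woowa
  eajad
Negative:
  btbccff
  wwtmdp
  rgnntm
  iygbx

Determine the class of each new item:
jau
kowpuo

Positive, Positive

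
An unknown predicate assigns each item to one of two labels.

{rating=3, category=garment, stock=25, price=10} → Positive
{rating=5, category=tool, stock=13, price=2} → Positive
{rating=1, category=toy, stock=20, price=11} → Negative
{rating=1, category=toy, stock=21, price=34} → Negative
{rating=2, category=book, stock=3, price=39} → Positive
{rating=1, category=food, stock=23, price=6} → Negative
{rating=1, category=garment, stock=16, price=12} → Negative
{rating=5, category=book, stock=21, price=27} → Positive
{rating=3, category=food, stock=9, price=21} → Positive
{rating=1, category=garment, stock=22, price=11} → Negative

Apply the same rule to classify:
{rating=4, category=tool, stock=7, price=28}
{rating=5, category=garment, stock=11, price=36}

Positive, Positive

The common property of the 'Positive' items is: rating ≥ 2. No 'Negative' item has it.
{rating=4, category=tool, stock=7, price=28}: Positive (rating = 4). {rating=5, category=garment, stock=11, price=36}: Positive (rating = 5).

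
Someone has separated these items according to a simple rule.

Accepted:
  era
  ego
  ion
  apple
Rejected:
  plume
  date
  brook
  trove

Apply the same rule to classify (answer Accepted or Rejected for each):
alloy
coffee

The distinguishing property — starts with a vowel — holds for all the 'Accepted' cases and none of the 'Rejected' cases.
alloy: starts with 'a', matches → Accepted. coffee: starts with 'c', does not satisfy this → Rejected.

Accepted, Rejected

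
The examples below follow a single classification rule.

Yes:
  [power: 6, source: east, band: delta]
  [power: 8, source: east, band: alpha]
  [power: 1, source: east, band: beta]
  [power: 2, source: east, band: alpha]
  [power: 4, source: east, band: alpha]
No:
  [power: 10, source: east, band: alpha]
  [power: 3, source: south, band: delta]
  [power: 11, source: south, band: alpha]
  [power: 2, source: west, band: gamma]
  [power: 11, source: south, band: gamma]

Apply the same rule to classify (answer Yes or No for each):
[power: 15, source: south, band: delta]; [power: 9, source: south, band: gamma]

No, No

The rule appears to be: source is east AND power ≤ 8.
[power: 15, source: south, band: delta] — source is south, power = 15, hence No. [power: 9, source: south, band: gamma] — source is south, power = 9, hence No.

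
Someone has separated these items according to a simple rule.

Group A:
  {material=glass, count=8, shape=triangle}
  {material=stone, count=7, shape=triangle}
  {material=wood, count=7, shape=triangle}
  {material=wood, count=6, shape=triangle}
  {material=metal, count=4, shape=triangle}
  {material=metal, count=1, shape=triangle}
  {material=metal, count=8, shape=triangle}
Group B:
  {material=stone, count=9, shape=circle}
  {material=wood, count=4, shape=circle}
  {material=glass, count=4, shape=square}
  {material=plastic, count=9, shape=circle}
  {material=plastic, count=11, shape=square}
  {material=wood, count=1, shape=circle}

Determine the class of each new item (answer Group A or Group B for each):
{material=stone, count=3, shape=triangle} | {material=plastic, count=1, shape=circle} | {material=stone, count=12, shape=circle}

Group A, Group B, Group B

Looking at the examples, the only property every 'Group A' case has and every 'Group B' case lacks is: shape is triangle.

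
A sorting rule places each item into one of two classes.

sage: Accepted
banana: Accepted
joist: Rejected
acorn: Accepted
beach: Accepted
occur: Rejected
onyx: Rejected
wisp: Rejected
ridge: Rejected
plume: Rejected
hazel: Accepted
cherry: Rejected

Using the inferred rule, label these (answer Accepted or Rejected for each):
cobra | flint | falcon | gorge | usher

Accepted, Rejected, Accepted, Rejected, Rejected

One predicate separates the groups cleanly: contains 'a'.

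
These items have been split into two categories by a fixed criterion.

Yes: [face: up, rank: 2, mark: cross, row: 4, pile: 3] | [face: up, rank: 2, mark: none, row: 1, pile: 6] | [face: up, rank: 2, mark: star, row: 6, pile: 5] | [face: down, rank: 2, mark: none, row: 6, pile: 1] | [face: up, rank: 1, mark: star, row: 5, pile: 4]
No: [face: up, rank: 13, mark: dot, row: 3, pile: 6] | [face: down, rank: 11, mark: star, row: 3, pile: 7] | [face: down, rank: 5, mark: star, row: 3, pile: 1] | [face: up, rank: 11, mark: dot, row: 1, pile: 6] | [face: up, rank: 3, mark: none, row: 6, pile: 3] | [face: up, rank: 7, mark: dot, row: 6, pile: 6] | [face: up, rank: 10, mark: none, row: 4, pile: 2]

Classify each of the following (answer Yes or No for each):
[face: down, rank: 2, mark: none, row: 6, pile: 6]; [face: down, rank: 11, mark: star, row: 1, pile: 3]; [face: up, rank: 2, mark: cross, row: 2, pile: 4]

The classifier is using: rank ≤ 2.
[face: down, rank: 2, mark: none, row: 6, pile: 6]: rank = 2 — passes, so Yes. [face: down, rank: 11, mark: star, row: 1, pile: 3]: rank = 11 — does not pass, so No. [face: up, rank: 2, mark: cross, row: 2, pile: 4]: rank = 2 — passes, so Yes.

Yes, No, Yes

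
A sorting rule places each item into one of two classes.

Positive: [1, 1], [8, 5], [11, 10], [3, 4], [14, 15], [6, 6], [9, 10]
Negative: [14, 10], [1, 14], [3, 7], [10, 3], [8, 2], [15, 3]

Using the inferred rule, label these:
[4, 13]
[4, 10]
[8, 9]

Negative, Negative, Positive

Rule: |first − second| ≤ 3. This holds for each 'Positive' example and fails for each 'Negative' one.
[4, 13] — |4−13| = 9, hence Negative. [4, 10] — |4−10| = 6, hence Negative. [8, 9] — |8−9| = 1, hence Positive.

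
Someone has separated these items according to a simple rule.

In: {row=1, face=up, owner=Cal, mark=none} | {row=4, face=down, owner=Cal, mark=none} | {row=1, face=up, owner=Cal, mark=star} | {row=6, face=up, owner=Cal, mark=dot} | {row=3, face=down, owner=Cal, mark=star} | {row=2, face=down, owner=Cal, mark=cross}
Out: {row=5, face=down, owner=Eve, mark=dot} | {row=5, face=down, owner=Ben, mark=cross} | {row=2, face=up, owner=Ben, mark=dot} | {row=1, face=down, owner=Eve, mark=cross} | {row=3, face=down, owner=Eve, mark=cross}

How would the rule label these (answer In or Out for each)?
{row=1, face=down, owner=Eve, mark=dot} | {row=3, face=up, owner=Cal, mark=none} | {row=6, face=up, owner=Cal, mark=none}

Out, In, In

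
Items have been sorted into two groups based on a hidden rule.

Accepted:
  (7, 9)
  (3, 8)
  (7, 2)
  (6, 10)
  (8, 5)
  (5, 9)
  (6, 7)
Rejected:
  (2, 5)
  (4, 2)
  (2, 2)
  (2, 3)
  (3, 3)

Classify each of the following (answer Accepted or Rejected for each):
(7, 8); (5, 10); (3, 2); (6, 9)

Accepted, Accepted, Rejected, Accepted

A rule that fits every label: sum ≥ 9 — true of each 'Accepted' example, false of each 'Rejected' one.
(7, 8): 7+8 = 15 — has this property, so Accepted. (5, 10): 5+10 = 15 — has this property, so Accepted. (3, 2): 3+2 = 5 — does not fit, so Rejected. (6, 9): 6+9 = 15 — has this property, so Accepted.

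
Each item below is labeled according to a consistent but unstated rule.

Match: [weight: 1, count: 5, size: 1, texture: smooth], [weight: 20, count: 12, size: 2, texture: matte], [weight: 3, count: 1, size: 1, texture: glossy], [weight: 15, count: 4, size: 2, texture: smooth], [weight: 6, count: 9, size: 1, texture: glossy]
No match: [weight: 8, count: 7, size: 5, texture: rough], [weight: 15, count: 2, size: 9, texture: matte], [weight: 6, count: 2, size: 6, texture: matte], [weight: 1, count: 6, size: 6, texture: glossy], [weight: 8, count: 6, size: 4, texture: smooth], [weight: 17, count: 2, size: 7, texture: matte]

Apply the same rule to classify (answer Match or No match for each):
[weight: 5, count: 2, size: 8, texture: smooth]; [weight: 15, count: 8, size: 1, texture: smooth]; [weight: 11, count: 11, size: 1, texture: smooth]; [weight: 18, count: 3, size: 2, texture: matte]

No match, Match, Match, Match

All 'Match' examples share one property — size ≤ 2 — and every 'No match' example lacks it.
No match: [weight: 5, count: 2, size: 8, texture: smooth], since size = 8. Match: [weight: 15, count: 8, size: 1, texture: smooth], since size = 1. Match: [weight: 11, count: 11, size: 1, texture: smooth], since size = 1. Match: [weight: 18, count: 3, size: 2, texture: matte], since size = 2.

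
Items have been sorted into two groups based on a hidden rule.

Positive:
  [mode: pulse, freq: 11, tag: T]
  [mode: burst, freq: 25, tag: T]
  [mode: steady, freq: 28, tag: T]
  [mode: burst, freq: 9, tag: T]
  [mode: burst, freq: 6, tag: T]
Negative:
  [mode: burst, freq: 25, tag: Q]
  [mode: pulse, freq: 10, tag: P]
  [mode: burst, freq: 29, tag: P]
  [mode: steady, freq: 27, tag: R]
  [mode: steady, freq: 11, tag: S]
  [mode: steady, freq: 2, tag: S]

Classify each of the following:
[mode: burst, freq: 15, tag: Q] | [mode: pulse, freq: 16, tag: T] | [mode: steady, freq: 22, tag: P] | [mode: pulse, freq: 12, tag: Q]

The simplest hypothesis consistent with all the labels is: tag is T.
[mode: burst, freq: 15, tag: Q]: tag is Q — lacks this property, so Negative. [mode: pulse, freq: 16, tag: T]: tag is T — qualifies, so Positive. [mode: steady, freq: 22, tag: P]: tag is P — lacks this property, so Negative. [mode: pulse, freq: 12, tag: Q]: tag is Q — lacks this property, so Negative.

Negative, Positive, Negative, Negative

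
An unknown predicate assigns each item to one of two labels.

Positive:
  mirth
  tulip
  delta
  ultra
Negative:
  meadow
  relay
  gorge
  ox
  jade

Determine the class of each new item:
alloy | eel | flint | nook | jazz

The distinguishing property — contains 't' — holds for all the 'Positive' cases and none of the 'Negative' cases.
alloy: no 't' — does not fit, so Negative. eel: no 't' — does not fit, so Negative. flint: has 't' — meets the rule, so Positive. nook: no 't' — does not fit, so Negative. jazz: no 't' — does not fit, so Negative.

Negative, Negative, Positive, Negative, Negative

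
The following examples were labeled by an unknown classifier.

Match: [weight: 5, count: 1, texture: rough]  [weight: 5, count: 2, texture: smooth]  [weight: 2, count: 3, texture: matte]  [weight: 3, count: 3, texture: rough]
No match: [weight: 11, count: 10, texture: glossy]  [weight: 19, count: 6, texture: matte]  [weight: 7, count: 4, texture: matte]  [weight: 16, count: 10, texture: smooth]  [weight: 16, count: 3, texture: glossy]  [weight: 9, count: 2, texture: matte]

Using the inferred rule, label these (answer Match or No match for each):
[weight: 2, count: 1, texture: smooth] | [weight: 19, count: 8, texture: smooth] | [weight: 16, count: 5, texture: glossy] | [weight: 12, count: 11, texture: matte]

The common property of the 'Match' items is: weight ≤ 5. No 'No match' item has it.
Match: [weight: 2, count: 1, texture: smooth], since weight = 2.
No match: [weight: 19, count: 8, texture: smooth], since weight = 19.
No match: [weight: 16, count: 5, texture: glossy], since weight = 16.
No match: [weight: 12, count: 11, texture: matte], since weight = 12.

Match, No match, No match, No match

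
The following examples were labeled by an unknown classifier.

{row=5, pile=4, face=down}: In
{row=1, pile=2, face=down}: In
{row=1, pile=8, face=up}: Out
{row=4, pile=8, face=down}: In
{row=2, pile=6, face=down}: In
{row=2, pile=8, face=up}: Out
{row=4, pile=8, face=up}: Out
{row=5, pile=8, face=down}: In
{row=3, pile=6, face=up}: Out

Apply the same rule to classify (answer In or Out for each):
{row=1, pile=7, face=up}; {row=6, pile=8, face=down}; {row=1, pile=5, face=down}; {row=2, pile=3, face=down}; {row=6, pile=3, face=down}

Out, In, In, In, In

The pattern is that an item is 'In' exactly when: face is down.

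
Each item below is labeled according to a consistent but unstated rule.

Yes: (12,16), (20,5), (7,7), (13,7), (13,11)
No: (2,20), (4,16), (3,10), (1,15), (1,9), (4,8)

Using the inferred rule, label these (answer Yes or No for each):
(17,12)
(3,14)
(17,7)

Yes, No, Yes

The rule appears to be: first ≥ 5.
(17,12): first 17 — has this property, so Yes.
(3,14): first 3 — lacks this property, so No.
(17,7): first 17 — has this property, so Yes.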